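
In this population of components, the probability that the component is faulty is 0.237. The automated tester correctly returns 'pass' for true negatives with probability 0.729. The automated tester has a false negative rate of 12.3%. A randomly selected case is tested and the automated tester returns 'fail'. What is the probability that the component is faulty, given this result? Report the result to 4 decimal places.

Write H for 'the component is faulty'. Prior odds H:¬H = 0.237/0.763 = 0.31062. For the 'fail' outcome, the likelihood ratio is 0.877/0.271 = 3.2362.
Posterior odds = 0.31062 × 3.2362 = 1.0052, so P(H|E) = 1.0052/(1+1.0052) = 0.5013.

P(H | E) ≈ 0.5013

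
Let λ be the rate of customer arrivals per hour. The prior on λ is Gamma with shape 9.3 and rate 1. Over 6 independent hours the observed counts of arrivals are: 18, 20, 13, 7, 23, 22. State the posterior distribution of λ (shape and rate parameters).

Posterior: Gamma(shape=112.3, rate=7)

The Poisson likelihood adds the total count to the shape and the number of exposure periods to the rate. Here ∑xᵢ = 103 and n = 6, so shape 9.3→112.3 and rate 1→7.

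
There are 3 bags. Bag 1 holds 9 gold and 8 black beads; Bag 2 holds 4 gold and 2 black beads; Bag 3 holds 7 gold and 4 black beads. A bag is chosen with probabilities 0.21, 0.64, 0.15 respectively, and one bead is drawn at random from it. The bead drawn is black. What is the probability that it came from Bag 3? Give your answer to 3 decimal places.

Posterior probability ≈ 0.149

P(black|Bag 1) = 0.4706; P(black|Bag 2) = 0.3333; P(black|Bag 3) = 0.3636.
Prior × likelihood for each source: 0.21·0.4706=0.09882, 0.64·0.3333=0.2133, 0.15·0.3636=0.05455. Summing gives P(black) = 0.36670.
P(Bag 3 | black) = 0.05455 / 0.36670 = 0.149.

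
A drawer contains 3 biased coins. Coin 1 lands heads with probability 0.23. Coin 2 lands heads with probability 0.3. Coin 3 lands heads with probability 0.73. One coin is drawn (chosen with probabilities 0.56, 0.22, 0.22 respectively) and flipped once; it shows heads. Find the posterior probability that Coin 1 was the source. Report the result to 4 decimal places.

Posterior probability ≈ 0.3624

P(heads|C1) = 0.23; P(heads|C2) = 0.3; P(heads|C3) = 0.73.
Prior × likelihood for each source: 0.56·0.23=0.1288, 0.22·0.3=0.06600, 0.22·0.73=0.1606. Summing gives P(heads) = 0.35540.
P(Coin 1 | heads) = 0.1288 / 0.35540 = 0.3624.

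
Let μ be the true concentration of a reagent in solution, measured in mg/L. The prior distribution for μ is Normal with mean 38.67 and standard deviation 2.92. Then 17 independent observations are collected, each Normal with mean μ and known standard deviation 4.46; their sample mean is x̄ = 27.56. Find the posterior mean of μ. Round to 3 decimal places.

With known σ, the Normal prior is conjugate. Weight on the data is w = (n/σ²)/(n/σ² + 1/τ₀²) = 0.854632/(0.854632+0.117283) = 0.87933.
Posterior mean = w·x̄ + (1−w)·μ₀ = 0.87933·27.56 + 0.12067·38.67 = 28.901.

Posterior mean ≈ 28.901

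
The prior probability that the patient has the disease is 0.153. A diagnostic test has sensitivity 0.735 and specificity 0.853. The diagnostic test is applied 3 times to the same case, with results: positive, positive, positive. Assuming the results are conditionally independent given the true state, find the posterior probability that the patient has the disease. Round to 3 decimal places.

Let H be the event that the patient has the disease; start with P(H) = 0.153. P('positive'|H) = 0.735, P('positive'|¬H) = 0.147.
Update on result 1 ('positive'): P(H) ← 0.735·0.1530 / (0.735·0.1530 + 0.147·0.8470) = 0.11245/0.23696 = 0.4746.
Update on result 2 ('positive'): P(H) ← 0.735·0.4746 / (0.735·0.4746 + 0.147·0.5254) = 0.34881/0.42604 = 0.8187.
Update on result 3 ('positive'): P(H) ← 0.735·0.8187 / (0.735·0.8187 + 0.147·0.1813) = 0.60175/0.62840 = 0.9576.

Posterior P(H) ≈ 0.958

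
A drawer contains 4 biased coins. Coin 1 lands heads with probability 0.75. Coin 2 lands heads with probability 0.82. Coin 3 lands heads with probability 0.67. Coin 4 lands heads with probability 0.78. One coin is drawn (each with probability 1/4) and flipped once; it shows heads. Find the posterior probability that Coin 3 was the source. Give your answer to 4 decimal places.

P(heads|C1) = 0.75; P(heads|C2) = 0.82; P(heads|C3) = 0.67; P(heads|C4) = 0.78.
Prior × likelihood for each source: 0.25·0.75=0.1875, 0.25·0.82=0.2050, 0.25·0.67=0.1675, 0.25·0.78=0.1950. Summing gives P(heads) = 0.75500.
P(Coin 3 | heads) = 0.1675 / 0.75500 = 0.2219.

Posterior probability ≈ 0.2219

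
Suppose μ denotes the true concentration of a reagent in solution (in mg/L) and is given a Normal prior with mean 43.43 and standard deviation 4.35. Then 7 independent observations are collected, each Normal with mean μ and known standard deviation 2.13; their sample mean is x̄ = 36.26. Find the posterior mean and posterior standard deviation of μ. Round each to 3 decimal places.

Posterior mean ≈ 36.497; posterior SD ≈ 0.792

With known σ, the Normal prior is conjugate. Weight on the data is w = (n/σ²)/(n/σ² + 1/τ₀²) = 1.54290/(1.54290+0.0528471) = 0.96688.
Posterior mean = w·x̄ + (1−w)·μ₀ = 0.96688·36.26 + 0.033117·43.43 = 36.497. Posterior variance = 1/(1.54290+0.0528471) = 0.626664, so SD = 0.792.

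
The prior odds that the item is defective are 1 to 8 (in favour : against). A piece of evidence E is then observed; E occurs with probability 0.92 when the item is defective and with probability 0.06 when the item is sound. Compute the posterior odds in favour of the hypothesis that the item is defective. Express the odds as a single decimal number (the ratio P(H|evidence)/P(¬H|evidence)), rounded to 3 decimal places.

Posterior odds ≈ 1.917

Prior odds = 1/8 = 0.12500. In log-odds, ln(0.12500) = -2.0794.
Add log likelihood ratio: ln(15.333) = 2.7300.
Posterior log-odds = 0.65059, so posterior odds = exp(0.65059) = 1.9167.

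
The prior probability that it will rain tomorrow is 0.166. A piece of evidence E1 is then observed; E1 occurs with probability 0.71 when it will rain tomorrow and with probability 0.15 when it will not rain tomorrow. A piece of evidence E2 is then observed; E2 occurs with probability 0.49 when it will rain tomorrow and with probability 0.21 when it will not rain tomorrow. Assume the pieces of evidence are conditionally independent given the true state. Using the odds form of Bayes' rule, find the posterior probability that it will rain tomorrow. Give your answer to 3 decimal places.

Prior odds = 0.166/(1−0.166) = 0.19904.
Likelihood ratio for E1 = 0.71/0.15 = 4.7333.
Likelihood ratio for E2 = 0.49/0.21 = 2.3333.
Posterior odds = prior odds × LR₁ × LR₂ = 2.1983.
Posterior probability = odds/(1+odds) = 2.1983/3.1983 = 0.687.

Posterior probability ≈ 0.687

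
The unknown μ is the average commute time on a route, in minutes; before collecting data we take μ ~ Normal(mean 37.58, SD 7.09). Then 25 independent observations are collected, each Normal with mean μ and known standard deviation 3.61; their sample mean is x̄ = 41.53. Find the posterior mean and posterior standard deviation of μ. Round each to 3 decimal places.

With known σ, the Normal prior is conjugate. Weight on the data is w = (n/σ²)/(n/σ² + 1/τ₀²) = 1.91834/(1.91834+0.0198933) = 0.98974.
Posterior mean = w·x̄ + (1−w)·μ₀ = 0.98974·41.53 + 0.010264·37.58 = 41.489. Posterior variance = 1/(1.91834+0.0198933) = 0.515934, so SD = 0.718.

Posterior mean ≈ 41.489; posterior SD ≈ 0.718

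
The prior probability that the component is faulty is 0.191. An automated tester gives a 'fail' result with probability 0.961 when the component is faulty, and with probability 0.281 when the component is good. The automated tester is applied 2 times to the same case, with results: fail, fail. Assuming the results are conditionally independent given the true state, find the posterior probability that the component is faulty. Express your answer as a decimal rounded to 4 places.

Posterior P(H) ≈ 0.7341

With H the event that the component is faulty, the joint likelihood of the observed sequence is P(data|H) = 0.961·0.961 = 0.92352 and P(data|¬H) = 0.281·0.281 = 0.078961.
Bayes: P(H|data) = 0.191·0.92352 / (0.191·0.92352 + 0.809·0.078961) = 0.17639/0.24027 = 0.7341.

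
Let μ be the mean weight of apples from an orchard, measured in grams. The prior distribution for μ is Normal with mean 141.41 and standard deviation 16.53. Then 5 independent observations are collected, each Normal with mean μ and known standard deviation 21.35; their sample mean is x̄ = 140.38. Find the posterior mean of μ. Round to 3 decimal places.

Posterior mean ≈ 140.638

With known σ, the Normal prior is conjugate. Weight on the data is w = (n/σ²)/(n/σ² + 1/τ₀²) = 0.0109692/(0.0109692+0.00365977) = 0.74983.
Posterior mean = w·x̄ + (1−w)·μ₀ = 0.74983·140.38 + 0.25017·141.41 = 140.638.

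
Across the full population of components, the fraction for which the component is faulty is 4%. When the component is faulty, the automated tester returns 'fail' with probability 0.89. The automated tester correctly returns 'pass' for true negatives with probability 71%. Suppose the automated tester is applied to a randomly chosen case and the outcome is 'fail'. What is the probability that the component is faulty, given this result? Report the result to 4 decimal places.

Let H be the event that the component is faulty. P(H) = 0.04, so P(¬H) = 0.96. With E the 'fail' result, P(E|H) = 0.89 and P(E|¬H) = 0.29.
P(E) = 0.89·0.04 + 0.29·0.96 = 0.035600 + 0.27840 = 0.31400.
By Bayes' theorem, P(H|E) = 0.035600 / 0.31400 = 0.1134.

P(H | E) ≈ 0.1134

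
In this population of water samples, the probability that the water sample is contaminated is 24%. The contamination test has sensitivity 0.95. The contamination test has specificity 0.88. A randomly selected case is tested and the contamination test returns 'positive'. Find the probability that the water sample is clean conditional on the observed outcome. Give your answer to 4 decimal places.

P(¬H | E) ≈ 0.2857

Write H for 'the water sample is contaminated'. Prior odds H:¬H = 0.24/0.76 = 0.31579. For the 'positive' outcome, the likelihood ratio is 0.95/0.12 = 7.9167.
Posterior odds = 0.31579 × 7.9167 = 2.5000, so P(H|E) = 2.5000/(1+2.5000) = 0.7143. Then P(¬H|E) = 1 − 0.7143 = 0.2857.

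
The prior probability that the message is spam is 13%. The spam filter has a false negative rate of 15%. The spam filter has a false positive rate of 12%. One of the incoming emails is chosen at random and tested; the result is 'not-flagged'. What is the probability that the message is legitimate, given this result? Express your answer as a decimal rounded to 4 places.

Write H for 'the message is spam'. Prior odds H:¬H = 0.13/0.87 = 0.14943. For the 'not-flagged' outcome, the likelihood ratio is 0.15/0.88 = 0.17045.
Posterior odds = 0.14943 × 0.17045 = 0.025470, so P(H|E) = 0.025470/(1+0.025470) = 0.0248. Then P(¬H|E) = 1 − 0.0248 = 0.9752.

P(¬H | E) ≈ 0.9752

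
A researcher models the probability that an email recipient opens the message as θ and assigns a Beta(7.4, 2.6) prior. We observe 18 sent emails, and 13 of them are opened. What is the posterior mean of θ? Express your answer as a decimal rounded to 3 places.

Posterior mean ≈ 0.729

The binomial likelihood is conjugate to the Beta prior: with 13 successes and 5 failures, the posterior is Beta(7.4+13, 2.6+5) = Beta(20.4, 7.6).
Posterior mean = α/(α+β) = 20.4/28 = 0.729.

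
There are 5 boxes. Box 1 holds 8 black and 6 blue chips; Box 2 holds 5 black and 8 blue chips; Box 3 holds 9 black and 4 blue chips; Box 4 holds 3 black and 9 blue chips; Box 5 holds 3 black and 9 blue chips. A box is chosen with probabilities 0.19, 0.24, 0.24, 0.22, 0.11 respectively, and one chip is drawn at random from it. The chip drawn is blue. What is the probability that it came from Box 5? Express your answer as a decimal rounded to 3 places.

P(blue|Box 1) = 0.4286; P(blue|Box 2) = 0.6154; P(blue|Box 3) = 0.3077; P(blue|Box 4) = 0.75; P(blue|Box 5) = 0.75.
Prior × likelihood for each source: 0.19·0.4286=0.08143, 0.24·0.6154=0.1477, 0.24·0.3077=0.07385, 0.22·0.75=0.1650, 0.11·0.75=0.08250. Summing gives P(blue) = 0.55047.
P(Box 5 | blue) = 0.08250 / 0.55047 = 0.150.

Posterior probability ≈ 0.150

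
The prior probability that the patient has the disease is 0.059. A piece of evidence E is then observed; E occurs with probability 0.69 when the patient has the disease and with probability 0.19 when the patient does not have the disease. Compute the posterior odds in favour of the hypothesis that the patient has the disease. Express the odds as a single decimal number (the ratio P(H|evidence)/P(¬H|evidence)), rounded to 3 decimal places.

Posterior odds ≈ 0.228

Prior odds = 0.059/(1−0.059) = 0.062699.
Likelihood ratio for E = 0.69/0.19 = 3.6316.
Posterior odds = prior odds × LR = 0.22770.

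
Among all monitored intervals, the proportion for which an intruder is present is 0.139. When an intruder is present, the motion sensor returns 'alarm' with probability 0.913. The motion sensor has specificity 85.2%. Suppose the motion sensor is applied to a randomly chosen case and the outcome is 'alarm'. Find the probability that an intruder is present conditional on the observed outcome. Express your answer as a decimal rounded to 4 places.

P(H | E) ≈ 0.4990

Let H be the event that an intruder is present. P(H) = 0.139, so P(¬H) = 0.861. With E the 'alarm' result, P(E|H) = 0.913 and P(E|¬H) = 0.148.
P(E) = 0.913·0.139 + 0.148·0.861 = 0.12691 + 0.12743 = 0.25433.
By Bayes' theorem, P(H|E) = 0.12691 / 0.25433 = 0.4990.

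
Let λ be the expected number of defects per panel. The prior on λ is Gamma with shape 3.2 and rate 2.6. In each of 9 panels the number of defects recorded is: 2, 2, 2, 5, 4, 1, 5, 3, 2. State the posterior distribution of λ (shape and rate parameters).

Posterior: Gamma(shape=29.2, rate=11.6)

The Poisson likelihood adds the total count to the shape and the number of exposure periods to the rate. Here ∑xᵢ = 26 and n = 9, so shape 3.2→29.2 and rate 2.6→11.6.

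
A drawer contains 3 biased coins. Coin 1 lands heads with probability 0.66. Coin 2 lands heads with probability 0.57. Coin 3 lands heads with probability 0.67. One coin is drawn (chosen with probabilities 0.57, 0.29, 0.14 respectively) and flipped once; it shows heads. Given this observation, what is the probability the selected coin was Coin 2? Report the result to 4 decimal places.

Posterior probability ≈ 0.2602

P(heads|C1) = 0.66; P(heads|C2) = 0.57; P(heads|C3) = 0.67.
Prior × likelihood for each source: 0.57·0.66=0.3762, 0.29·0.57=0.1653, 0.14·0.67=0.09380. Summing gives P(heads) = 0.63530.
P(Coin 2 | heads) = 0.1653 / 0.63530 = 0.2602.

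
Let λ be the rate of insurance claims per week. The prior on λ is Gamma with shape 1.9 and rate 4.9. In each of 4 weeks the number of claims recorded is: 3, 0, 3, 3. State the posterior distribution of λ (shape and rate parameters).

Posterior: Gamma(shape=10.9, rate=8.9)

Total count ∑xᵢ = 9 over n = 4 weeks.
Gamma is conjugate to the Poisson likelihood: posterior is Gamma(shape = 1.9+9 = 10.9, rate = 4.9+4 = 8.9).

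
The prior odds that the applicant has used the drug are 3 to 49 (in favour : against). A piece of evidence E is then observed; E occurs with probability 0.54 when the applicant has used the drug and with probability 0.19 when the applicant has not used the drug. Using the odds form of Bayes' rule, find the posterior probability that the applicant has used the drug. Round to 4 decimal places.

Prior odds = 3/49 = 0.061224.
Likelihood ratio for E = 0.54/0.19 = 2.8421.
Posterior odds = prior odds × LR = 0.17401.
Posterior probability = odds/(1+odds) = 0.17401/1.1740 = 0.1482.

Posterior probability ≈ 0.1482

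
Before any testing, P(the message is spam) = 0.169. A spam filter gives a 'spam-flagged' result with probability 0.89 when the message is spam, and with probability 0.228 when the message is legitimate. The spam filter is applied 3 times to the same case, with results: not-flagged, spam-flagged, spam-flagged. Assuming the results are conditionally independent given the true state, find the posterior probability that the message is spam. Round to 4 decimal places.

With H the event that the message is spam, the joint likelihood of the observed sequence is P(data|H) = 0.11·0.89·0.89 = 0.087131 and P(data|¬H) = 0.772·0.228·0.228 = 0.040132.
Bayes: P(H|data) = 0.169·0.087131 / (0.169·0.087131 + 0.831·0.040132) = 0.014725/0.048075 = 0.3063.

Posterior P(H) ≈ 0.3063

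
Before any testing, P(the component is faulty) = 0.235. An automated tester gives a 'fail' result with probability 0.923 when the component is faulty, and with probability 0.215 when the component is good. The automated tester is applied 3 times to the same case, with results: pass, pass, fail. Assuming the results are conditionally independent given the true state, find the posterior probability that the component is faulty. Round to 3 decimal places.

With H the event that the component is faulty, the joint likelihood of the observed sequence is P(data|H) = 0.077·0.077·0.923 = 0.0054725 and P(data|¬H) = 0.785·0.785·0.215 = 0.13249.
Bayes: P(H|data) = 0.235·0.0054725 / (0.235·0.0054725 + 0.765·0.13249) = 0.0012860/0.10264 = 0.0125.

Posterior P(H) ≈ 0.013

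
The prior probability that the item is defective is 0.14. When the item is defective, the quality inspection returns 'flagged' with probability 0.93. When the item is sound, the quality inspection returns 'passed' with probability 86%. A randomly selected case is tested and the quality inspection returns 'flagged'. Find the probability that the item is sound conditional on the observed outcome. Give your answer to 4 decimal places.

Let H be the event that the item is defective. P(H) = 0.14, so P(¬H) = 0.86. With E the 'flagged' result, P(E|H) = 0.93 and P(E|¬H) = 0.14.
P(E) = 0.93·0.14 + 0.14·0.86 = 0.13020 + 0.12040 = 0.25060.
By Bayes' theorem, P(H|E) = 0.13020 / 0.25060 = 0.5196. Hence P(¬H|E) = 1 − 0.5196 = 0.4804.

P(¬H | E) ≈ 0.4804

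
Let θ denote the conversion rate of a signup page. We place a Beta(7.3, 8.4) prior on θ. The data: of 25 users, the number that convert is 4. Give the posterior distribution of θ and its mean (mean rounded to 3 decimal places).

Observing 4 successes and 21 failures updates Beta(7.3, 8.4) by adding the success and failure counts to the two shape parameters: α = 7.3+4 = 11.3, β = 8.4+21 = 29.4.
E[θ | data] = 11.3/(11.3+29.4) = 0.278.

Posterior: Beta(11.3, 29.4); mean ≈ 0.278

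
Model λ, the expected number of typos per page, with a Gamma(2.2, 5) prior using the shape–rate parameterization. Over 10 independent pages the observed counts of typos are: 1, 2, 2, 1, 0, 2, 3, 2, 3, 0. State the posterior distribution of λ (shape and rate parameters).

Posterior: Gamma(shape=18.2, rate=15)

The Poisson likelihood adds the total count to the shape and the number of exposure periods to the rate. Here ∑xᵢ = 16 and n = 10, so shape 2.2→18.2 and rate 5→15.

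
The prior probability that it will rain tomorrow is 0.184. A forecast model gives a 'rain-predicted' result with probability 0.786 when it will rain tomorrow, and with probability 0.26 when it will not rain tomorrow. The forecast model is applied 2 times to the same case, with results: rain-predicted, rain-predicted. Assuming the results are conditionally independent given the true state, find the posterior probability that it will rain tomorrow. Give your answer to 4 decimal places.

Let H be the event that it will rain tomorrow; start with P(H) = 0.184. P('rain-predicted'|H) = 0.786, P('rain-predicted'|¬H) = 0.26.
Update on result 1 ('rain-predicted'): P(H) ← 0.786·0.1840 / (0.786·0.1840 + 0.26·0.8160) = 0.14462/0.35678 = 0.4054.
Update on result 2 ('rain-predicted'): P(H) ← 0.786·0.4054 / (0.786·0.4054 + 0.26·0.5946) = 0.31861/0.47322 = 0.6733.

Posterior P(H) ≈ 0.6733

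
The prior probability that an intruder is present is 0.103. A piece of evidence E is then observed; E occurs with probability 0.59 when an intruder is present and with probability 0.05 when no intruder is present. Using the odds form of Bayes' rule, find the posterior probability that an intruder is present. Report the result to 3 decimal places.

Posterior probability ≈ 0.575

Prior odds = 0.103/(1−0.103) = 0.11483.
Likelihood ratio for E = 0.59/0.05 = 11.800.
Posterior odds = prior odds × LR = 1.3550.
Posterior probability = odds/(1+odds) = 1.3550/2.3550 = 0.575.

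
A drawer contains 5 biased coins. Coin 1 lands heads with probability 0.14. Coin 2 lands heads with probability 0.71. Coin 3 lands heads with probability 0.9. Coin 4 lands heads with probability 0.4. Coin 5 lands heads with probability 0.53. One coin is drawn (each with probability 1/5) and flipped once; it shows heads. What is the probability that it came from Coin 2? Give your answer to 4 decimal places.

Posterior probability ≈ 0.2649

Tabulate prior·likelihood by source: [1] prior 0.2, lik 0.14, product 0.02800; [2] prior 0.2, lik 0.71, product 0.1420; [3] prior 0.2, lik 0.9, product 0.1800; [4] prior 0.2, lik 0.4, product 0.08000; [5] prior 0.2, lik 0.53, product 0.1060.
Normalizing constant = 0.53600; the posterior for Coin 2 is its product over the sum, 0.1420/0.53600 = 0.2649.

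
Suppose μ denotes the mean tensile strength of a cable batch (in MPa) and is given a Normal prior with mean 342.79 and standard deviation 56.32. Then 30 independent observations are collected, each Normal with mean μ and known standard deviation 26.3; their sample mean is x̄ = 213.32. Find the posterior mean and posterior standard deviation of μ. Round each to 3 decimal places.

Posterior mean ≈ 214.254; posterior SD ≈ 4.784

With known σ, the Normal prior is conjugate. Weight on the data is w = (n/σ²)/(n/σ² + 1/τ₀²) = 0.0433720/(0.0433720+0.00031526) = 0.99278.
Posterior mean = w·x̄ + (1−w)·μ₀ = 0.99278·213.32 + 0.0072164·342.79 = 214.254. Posterior variance = 1/(0.0433720+0.00031526) = 22.8900, so SD = 4.784.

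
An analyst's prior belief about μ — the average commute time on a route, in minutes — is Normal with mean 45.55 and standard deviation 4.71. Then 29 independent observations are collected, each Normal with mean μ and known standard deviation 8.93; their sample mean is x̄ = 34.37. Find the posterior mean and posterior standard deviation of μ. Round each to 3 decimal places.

With known σ, the Normal prior is conjugate. Weight on the data is w = (n/σ²)/(n/σ² + 1/τ₀²) = 0.363660/(0.363660+0.0450773) = 0.88972.
Posterior mean = w·x̄ + (1−w)·μ₀ = 0.88972·34.37 + 0.11028·45.55 = 35.603. Posterior variance = 1/(0.363660+0.0450773) = 2.44656, so SD = 1.564.

Posterior mean ≈ 35.603; posterior SD ≈ 1.564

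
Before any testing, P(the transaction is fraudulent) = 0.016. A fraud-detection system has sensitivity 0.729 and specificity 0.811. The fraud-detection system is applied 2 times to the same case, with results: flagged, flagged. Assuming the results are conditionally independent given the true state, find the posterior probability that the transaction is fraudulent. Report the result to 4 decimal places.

With H the event that the transaction is fraudulent, the joint likelihood of the observed sequence is P(data|H) = 0.729·0.729 = 0.53144 and P(data|¬H) = 0.189·0.189 = 0.035721.
Bayes: P(H|data) = 0.016·0.53144 / (0.016·0.53144 + 0.984·0.035721) = 0.0085031/0.043653 = 0.1948.

Posterior P(H) ≈ 0.1948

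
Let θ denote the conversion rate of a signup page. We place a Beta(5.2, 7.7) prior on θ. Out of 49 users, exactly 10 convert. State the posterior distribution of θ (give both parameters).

Posterior: Beta(15.2, 46.7)

The binomial likelihood is conjugate to the Beta prior: with 10 successes and 39 failures, the posterior is Beta(5.2+10, 7.7+39) = Beta(15.2, 46.7).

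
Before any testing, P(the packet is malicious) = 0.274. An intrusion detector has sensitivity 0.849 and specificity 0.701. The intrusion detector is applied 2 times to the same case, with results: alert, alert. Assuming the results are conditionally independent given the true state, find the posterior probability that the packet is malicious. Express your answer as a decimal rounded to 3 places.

Posterior P(H) ≈ 0.753

Let H be the event that the packet is malicious; start with P(H) = 0.274. P('alert'|H) = 0.849, P('alert'|¬H) = 0.299.
Update on result 1 ('alert'): P(H) ← 0.849·0.2740 / (0.849·0.2740 + 0.299·0.7260) = 0.23263/0.44970 = 0.5173.
Update on result 2 ('alert'): P(H) ← 0.849·0.5173 / (0.849·0.5173 + 0.299·0.4827) = 0.43918/0.58351 = 0.7527.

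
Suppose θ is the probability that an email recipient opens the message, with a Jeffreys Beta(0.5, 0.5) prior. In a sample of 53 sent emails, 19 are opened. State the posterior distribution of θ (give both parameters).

Posterior: Beta(19.5, 34.5)

Observing 19 successes and 34 failures updates Beta(0.5, 0.5) by adding the success and failure counts to the two shape parameters: α = 0.5+19 = 19.5, β = 0.5+34 = 34.5.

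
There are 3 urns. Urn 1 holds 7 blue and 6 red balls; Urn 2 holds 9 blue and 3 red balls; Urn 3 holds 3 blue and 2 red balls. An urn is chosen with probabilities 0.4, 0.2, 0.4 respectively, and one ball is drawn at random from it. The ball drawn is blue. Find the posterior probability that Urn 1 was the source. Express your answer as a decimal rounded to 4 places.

Posterior probability ≈ 0.3558

Tabulate prior·likelihood by source: [1] prior 0.4, lik 0.5385, product 0.2154; [2] prior 0.2, lik 0.75, product 0.1500; [3] prior 0.4, lik 0.6, product 0.2400.
Normalizing constant = 0.60538; the posterior for Urn 1 is its product over the sum, 0.2154/0.60538 = 0.3558.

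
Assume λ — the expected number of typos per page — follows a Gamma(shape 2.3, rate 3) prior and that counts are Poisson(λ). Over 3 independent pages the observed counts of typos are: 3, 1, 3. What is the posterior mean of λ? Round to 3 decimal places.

Posterior mean ≈ 1.550

Total count ∑xᵢ = 7 over n = 3 pages.
Gamma is conjugate to the Poisson likelihood: posterior is Gamma(shape = 2.3+7 = 9.3, rate = 3+3 = 6).
E[λ | data] = 9.3/6 = 1.550.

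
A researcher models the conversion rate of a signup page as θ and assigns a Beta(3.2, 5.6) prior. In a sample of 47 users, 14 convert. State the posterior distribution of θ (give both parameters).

Posterior: Beta(17.2, 38.6)

The binomial likelihood is conjugate to the Beta prior: with 14 successes and 33 failures, the posterior is Beta(3.2+14, 5.6+33) = Beta(17.2, 38.6).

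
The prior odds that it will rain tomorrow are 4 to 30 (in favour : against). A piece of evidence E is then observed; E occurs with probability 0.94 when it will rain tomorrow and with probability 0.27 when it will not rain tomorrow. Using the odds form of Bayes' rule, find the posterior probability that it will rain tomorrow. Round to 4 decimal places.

Prior odds = 4/30 = 0.13333.
Likelihood ratio for E = 0.94/0.27 = 3.4815.
Posterior odds = prior odds × LR = 0.46420.
Posterior probability = odds/(1+odds) = 0.46420/1.4642 = 0.3170.

Posterior probability ≈ 0.3170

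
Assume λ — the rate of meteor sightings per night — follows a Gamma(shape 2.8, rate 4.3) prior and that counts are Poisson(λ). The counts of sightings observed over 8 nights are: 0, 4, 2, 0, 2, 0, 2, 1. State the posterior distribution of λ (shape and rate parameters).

Total count ∑xᵢ = 11 over n = 8 nights.
Gamma is conjugate to the Poisson likelihood: posterior is Gamma(shape = 2.8+11 = 13.8, rate = 4.3+8 = 12.3).

Posterior: Gamma(shape=13.8, rate=12.3)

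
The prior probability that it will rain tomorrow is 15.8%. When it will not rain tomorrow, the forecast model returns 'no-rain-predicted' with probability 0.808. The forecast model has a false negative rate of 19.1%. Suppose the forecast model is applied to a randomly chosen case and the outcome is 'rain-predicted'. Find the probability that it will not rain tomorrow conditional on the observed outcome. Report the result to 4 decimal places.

Write H for 'it will rain tomorrow'. Prior odds H:¬H = 0.158/0.842 = 0.18765. For the 'rain-predicted' outcome, the likelihood ratio is 0.809/0.192 = 4.2135.
Posterior odds = 0.18765 × 4.2135 = 0.79066, so P(H|E) = 0.79066/(1+0.79066) = 0.4415. Then P(¬H|E) = 1 − 0.4415 = 0.5585.

P(¬H | E) ≈ 0.5585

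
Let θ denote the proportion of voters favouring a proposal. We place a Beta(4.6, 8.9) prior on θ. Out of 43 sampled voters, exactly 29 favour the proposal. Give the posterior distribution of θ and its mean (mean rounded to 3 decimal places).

Posterior: Beta(33.6, 22.9); mean ≈ 0.595

Observing 29 successes and 14 failures updates Beta(4.6, 8.9) by adding the success and failure counts to the two shape parameters: α = 4.6+29 = 33.6, β = 8.9+14 = 22.9.
Posterior mean = α/(α+β) = 33.6/56.5 = 0.595.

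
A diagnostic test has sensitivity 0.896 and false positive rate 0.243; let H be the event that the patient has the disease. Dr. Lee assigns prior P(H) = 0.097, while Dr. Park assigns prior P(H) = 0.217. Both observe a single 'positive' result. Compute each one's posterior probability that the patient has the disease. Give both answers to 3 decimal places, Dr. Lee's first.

Dr. Lee: 0.284; Dr. Park: 0.505

P('+'|H) = 0.896, P('+'|¬H) = 0.243.
Dr. Lee: numerator 0.896·0.097 = 0.086912; evidence = 0.086912+0.243·0.903 = 0.30634; posterior = 0.284.
Dr. Park: numerator 0.896·0.217 = 0.19443; evidence = 0.19443+0.243·0.783 = 0.38470; posterior = 0.505.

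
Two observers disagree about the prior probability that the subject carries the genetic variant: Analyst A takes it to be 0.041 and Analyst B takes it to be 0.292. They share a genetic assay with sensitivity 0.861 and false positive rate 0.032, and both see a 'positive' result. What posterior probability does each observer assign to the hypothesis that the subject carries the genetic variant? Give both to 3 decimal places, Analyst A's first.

Analyst A: 0.535; Analyst B: 0.917

P('+'|H) = 0.861, P('+'|¬H) = 0.032.
Analyst A: numerator 0.861·0.041 = 0.035301; evidence = 0.035301+0.032·0.959 = 0.065989; posterior = 0.535.
Analyst B: numerator 0.861·0.292 = 0.25141; evidence = 0.25141+0.032·0.708 = 0.27407; posterior = 0.917.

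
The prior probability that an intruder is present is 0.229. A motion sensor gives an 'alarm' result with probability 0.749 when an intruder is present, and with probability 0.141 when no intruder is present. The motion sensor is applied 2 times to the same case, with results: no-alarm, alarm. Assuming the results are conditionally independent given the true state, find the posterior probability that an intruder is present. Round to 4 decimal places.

With H the event that an intruder is present, the joint likelihood of the observed sequence is P(data|H) = 0.251·0.749 = 0.18800 and P(data|¬H) = 0.859·0.141 = 0.12112.
Bayes: P(H|data) = 0.229·0.18800 / (0.229·0.18800 + 0.771·0.12112) = 0.043052/0.13643 = 0.3155.

Posterior P(H) ≈ 0.3155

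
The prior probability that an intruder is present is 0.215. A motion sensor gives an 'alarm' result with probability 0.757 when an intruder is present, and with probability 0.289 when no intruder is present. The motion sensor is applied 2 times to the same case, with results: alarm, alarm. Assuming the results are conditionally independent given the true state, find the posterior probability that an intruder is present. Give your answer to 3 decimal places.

Posterior P(H) ≈ 0.653

Let H be the event that an intruder is present; start with P(H) = 0.215. P('alarm'|H) = 0.757, P('alarm'|¬H) = 0.289.
Update on result 1 ('alarm'): P(H) ← 0.757·0.2150 / (0.757·0.2150 + 0.289·0.7850) = 0.16276/0.38962 = 0.4177.
Update on result 2 ('alarm'): P(H) ← 0.757·0.4177 / (0.757·0.4177 + 0.289·0.5823) = 0.31622/0.48450 = 0.6527.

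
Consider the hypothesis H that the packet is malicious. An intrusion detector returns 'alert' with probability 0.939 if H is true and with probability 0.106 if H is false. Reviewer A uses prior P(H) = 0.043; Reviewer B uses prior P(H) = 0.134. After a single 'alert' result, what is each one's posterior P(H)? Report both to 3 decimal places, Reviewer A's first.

The likelihood ratio for an 'alert' result is 0.939/0.106 = 8.8585.
Reviewer A: prior odds 0.043/0.957 = 0.044932; posterior odds 0.39803; posterior probability 0.285.
Reviewer B: prior odds 0.134/0.866 = 0.15473; posterior odds 1.3707; posterior probability 0.578.

Reviewer A: 0.285; Reviewer B: 0.578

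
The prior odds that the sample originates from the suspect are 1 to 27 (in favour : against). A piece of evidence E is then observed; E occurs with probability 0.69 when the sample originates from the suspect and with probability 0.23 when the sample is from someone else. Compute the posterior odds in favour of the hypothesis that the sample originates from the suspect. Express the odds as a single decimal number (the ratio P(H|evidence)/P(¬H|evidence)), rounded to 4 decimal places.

Prior odds = 1/27 = 0.037037.
Likelihood ratio for E = 0.69/0.23 = 3.0000.
Posterior odds = prior odds × LR = 0.11111.

Posterior odds ≈ 0.1111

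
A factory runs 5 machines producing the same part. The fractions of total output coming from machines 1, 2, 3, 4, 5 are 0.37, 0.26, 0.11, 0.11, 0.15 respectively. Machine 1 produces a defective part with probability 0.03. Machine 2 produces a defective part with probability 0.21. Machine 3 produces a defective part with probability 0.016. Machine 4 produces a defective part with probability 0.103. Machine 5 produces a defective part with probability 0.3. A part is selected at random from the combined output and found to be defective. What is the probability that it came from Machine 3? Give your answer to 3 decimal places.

Tabulate prior·likelihood by source: [1] prior 0.37, lik 0.03, product 0.01110; [2] prior 0.26, lik 0.21, product 0.05460; [3] prior 0.11, lik 0.016, product 0.001760; [4] prior 0.11, lik 0.103, product 0.01133; [5] prior 0.15, lik 0.3, product 0.04500.
Normalizing constant = 0.12379; the posterior for Machine 3 is its product over the sum, 0.001760/0.12379 = 0.014.

Posterior probability ≈ 0.014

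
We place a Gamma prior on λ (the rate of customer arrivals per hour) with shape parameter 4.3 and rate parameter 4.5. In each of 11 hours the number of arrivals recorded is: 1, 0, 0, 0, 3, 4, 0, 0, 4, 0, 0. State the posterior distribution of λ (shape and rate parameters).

The Poisson likelihood adds the total count to the shape and the number of exposure periods to the rate. Here ∑xᵢ = 12 and n = 11, so shape 4.3→16.3 and rate 4.5→15.5.

Posterior: Gamma(shape=16.3, rate=15.5)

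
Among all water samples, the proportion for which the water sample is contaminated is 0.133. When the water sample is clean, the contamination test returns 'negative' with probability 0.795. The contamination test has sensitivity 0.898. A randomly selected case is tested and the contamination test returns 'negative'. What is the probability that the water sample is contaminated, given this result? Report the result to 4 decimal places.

Let H be the event that the water sample is contaminated. P(H) = 0.133, so P(¬H) = 0.867. With E the 'negative' result, P(E|H) = 0.102 and P(E|¬H) = 0.795.
P(E) = 0.102·0.133 + 0.795·0.867 = 0.013566 + 0.68927 = 0.70283.
By Bayes' theorem, P(H|E) = 0.013566 / 0.70283 = 0.0193.

P(H | E) ≈ 0.0193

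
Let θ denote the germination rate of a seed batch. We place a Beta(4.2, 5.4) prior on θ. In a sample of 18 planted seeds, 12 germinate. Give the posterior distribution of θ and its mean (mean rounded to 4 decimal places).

Observing 12 successes and 6 failures updates Beta(4.2, 5.4) by adding the success and failure counts to the two shape parameters: α = 4.2+12 = 16.2, β = 5.4+6 = 11.4.
Posterior mean = α/(α+β) = 16.2/27.6 = 0.5870.

Posterior: Beta(16.2, 11.4); mean ≈ 0.5870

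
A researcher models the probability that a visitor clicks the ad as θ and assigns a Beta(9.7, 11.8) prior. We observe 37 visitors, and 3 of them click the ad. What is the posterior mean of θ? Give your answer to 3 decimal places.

Posterior mean ≈ 0.217

Observing 3 successes and 34 failures updates Beta(9.7, 11.8) by adding the success and failure counts to the two shape parameters: α = 9.7+3 = 12.7, β = 11.8+34 = 45.8.
E[θ | data] = 12.7/(12.7+45.8) = 0.217.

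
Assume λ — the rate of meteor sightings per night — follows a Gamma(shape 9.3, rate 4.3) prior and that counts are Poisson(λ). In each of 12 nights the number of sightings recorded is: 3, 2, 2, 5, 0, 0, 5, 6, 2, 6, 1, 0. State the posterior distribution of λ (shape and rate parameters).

Total count ∑xᵢ = 32 over n = 12 nights.
Gamma is conjugate to the Poisson likelihood: posterior is Gamma(shape = 9.3+32 = 41.3, rate = 4.3+12 = 16.3).

Posterior: Gamma(shape=41.3, rate=16.3)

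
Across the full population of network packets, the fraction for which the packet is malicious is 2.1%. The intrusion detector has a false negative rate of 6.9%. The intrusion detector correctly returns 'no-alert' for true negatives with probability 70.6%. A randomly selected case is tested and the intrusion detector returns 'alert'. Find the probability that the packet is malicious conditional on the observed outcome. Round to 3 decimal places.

Write H for 'the packet is malicious'. Prior odds H:¬H = 0.021/0.979 = 0.021450. For the 'alert' outcome, the likelihood ratio is 0.931/0.294 = 3.1667.
Posterior odds = 0.021450 × 3.1667 = 0.067926, so P(H|E) = 0.067926/(1+0.067926) = 0.064.

P(H | E) ≈ 0.064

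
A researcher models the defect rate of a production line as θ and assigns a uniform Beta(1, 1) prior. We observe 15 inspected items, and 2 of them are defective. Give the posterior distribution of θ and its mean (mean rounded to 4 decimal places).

Posterior: Beta(3, 14); mean ≈ 0.1765

The binomial likelihood is conjugate to the Beta prior: with 2 successes and 13 failures, the posterior is Beta(1+2, 1+13) = Beta(3, 14).
E[θ | data] = 3/(3+14) = 0.1765.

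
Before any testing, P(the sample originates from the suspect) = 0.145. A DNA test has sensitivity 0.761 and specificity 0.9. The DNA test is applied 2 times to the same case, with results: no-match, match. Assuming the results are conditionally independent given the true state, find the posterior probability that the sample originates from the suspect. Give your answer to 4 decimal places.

Posterior P(H) ≈ 0.2552

Let H be the event that the sample originates from the suspect; start with P(H) = 0.145. P('match'|H) = 0.761, P('match'|¬H) = 0.1.
Update on result 1 ('no-match'): P(H) ← 0.239·0.1450 / (0.239·0.1450 + 0.9·0.8550) = 0.034655/0.80415 = 0.0431.
Update on result 2 ('match'): P(H) ← 0.761·0.0431 / (0.761·0.0431 + 0.1·0.9569) = 0.032795/0.12849 = 0.2552.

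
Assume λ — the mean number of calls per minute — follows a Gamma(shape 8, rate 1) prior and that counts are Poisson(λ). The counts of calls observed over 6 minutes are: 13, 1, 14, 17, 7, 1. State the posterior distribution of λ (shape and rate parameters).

Posterior: Gamma(shape=61, rate=7)

The Poisson likelihood adds the total count to the shape and the number of exposure periods to the rate. Here ∑xᵢ = 53 and n = 6, so shape 8→61 and rate 1→7.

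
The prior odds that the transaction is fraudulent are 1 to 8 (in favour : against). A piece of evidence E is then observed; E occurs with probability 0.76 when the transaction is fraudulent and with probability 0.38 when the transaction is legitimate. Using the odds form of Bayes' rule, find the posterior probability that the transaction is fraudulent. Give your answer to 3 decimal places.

Posterior probability ≈ 0.200

Prior odds = 1/8 = 0.12500.
Likelihood ratio for E = 0.76/0.38 = 2.0000.
Posterior odds = prior odds × LR = 0.25000.
Posterior probability = odds/(1+odds) = 0.25000/1.2500 = 0.200.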